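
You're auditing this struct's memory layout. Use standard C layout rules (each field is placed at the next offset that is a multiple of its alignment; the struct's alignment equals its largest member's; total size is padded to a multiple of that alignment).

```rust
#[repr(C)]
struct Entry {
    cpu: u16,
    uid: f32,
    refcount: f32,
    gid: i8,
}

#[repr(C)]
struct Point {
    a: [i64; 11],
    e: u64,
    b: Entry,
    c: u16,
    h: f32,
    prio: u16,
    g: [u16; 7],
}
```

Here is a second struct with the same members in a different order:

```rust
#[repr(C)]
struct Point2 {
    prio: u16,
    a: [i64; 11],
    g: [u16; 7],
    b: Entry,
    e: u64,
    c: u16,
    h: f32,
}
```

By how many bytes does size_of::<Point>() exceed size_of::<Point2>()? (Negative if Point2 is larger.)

Entry: @0: cpu [2B, align 2] → 2; +2 pad (align 4); @4: uid [4B, align 4] → 8; @8: refcount [4B, align 4] → 12; @12: gid [1B, align 1] → 13; +3 tail pad (align 4); size 16, align 4
@0: a [88B, align 8] → 88
@88: e [8B, align 8] → 96
@96: b [16B, align 4] → 112
@112: c [2B, align 2] → 114
+2 pad (align 4)
@116: h [4B, align 4] → 120
@120: prio [2B, align 2] → 122
@122: g [14B, align 2] → 136
size 136, align 8
— Point2 —
@0: prio [2B, align 2] → 2
+6 pad (align 8)
@8: a [88B, align 8] → 96
@96: g [14B, align 2] → 110
+2 pad (align 4)
@112: b [16B, align 4] → 128
@128: e [8B, align 8] → 136
@136: c [2B, align 2] → 138
+2 pad (align 4)
@140: h [4B, align 4] → 144
size 144, align 8
136 − 144 = -8

-8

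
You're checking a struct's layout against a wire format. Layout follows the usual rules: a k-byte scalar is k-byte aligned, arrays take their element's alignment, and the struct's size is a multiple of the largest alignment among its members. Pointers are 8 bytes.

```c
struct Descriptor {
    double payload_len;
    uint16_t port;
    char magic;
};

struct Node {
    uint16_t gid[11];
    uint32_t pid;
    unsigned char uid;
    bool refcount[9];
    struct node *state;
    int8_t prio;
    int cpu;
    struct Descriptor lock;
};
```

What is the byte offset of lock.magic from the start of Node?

Descriptor: @0: payload_len [8B, align 8] → 8; @8: port [2B, align 2] → 10; @10: magic [1B, align 1] → 11; +5 tail pad (align 8); size 16, align 8
@0: gid [22B, align 2] → 22
+2 pad (align 4)
@24: pid [4B, align 4] → 28
@28: uid [1B, align 1] → 29
@29: refcount [9B, align 1] → 38
+2 pad (align 8)
@40: state [8B, align 8] → 48
@48: prio [1B, align 1] → 49
+3 pad (align 4)
@52: cpu [4B, align 4] → 56
@56: lock [16B, align 8] → 72
within Descriptor: magic at 10
56 + 10 = 66

66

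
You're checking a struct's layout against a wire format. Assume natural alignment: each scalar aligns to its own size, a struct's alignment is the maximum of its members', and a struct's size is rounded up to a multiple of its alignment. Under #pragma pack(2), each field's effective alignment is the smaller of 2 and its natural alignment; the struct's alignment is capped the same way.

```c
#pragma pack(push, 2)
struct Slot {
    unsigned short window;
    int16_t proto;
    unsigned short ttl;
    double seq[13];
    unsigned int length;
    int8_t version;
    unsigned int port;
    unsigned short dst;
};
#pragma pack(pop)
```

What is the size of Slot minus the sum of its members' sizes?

1

0..2  window  (2B, 2-aligned)
2..4  proto  (2B, 2-aligned)
4..6  ttl  (2B, 2-aligned)
6..110  seq  (104B, 2-aligned)
110..114  length  (4B, 2-aligned)
114..115  version  (1B, 1-aligned)
115..116  -- padding (1B)
116..120  port  (4B, 2-aligned)
120..122  dst  (2B, 2-aligned)
sizeof = 122, alignof = 2
data bytes 121, size 122 → padding 1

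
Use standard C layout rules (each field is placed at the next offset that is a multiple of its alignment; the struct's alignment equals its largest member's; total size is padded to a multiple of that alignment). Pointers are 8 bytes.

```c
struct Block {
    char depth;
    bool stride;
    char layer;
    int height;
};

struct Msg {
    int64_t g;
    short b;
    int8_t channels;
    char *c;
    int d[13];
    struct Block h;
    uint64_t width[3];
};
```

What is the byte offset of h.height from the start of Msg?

80

Block: depth at 0 (size 1, align 1) → ends 1; stride at 1 (size 1, align 1) → ends 2; layer at 2 (size 1, align 1) → ends 3; pad 1 to align 4 for height; height at 4 (size 4, align 4) → ends 8; total 8 bytes, alignment 4
g at 0 (size 8, align 8) → ends 8
b at 8 (size 2, align 2) → ends 10
channels at 10 (size 1, align 1) → ends 11
pad 5 to align 8 for c
c at 16 (size 8, align 8) → ends 24
d at 24 (size 52, align 4) → ends 76
h at 76 (size 8, align 4) → ends 84
within Block: height at 4
76 + 4 = 80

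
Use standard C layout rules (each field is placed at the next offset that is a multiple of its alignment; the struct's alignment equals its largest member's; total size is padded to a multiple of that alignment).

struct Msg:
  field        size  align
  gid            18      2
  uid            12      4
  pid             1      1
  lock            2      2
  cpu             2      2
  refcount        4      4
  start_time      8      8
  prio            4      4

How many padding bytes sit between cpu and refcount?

0..18  gid  (18B, 2-aligned)
18..20  -- padding (2B)
20..32  uid  (12B, 4-aligned)
32..33  pid  (1B, 1-aligned)
33..34  -- padding (1B)
34..36  lock  (2B, 2-aligned)
36..38  cpu  (2B, 2-aligned)
38..40  -- padding (2B)
40..44  refcount  (4B, 4-aligned)

2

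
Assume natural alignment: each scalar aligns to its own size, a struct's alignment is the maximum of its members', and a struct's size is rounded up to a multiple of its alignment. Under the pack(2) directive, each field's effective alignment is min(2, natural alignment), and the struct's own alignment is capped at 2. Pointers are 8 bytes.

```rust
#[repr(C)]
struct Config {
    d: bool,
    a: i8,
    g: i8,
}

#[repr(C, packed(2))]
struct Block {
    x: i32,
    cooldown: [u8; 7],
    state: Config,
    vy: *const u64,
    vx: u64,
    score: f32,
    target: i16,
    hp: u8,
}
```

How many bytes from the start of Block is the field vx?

Config: 0..1  d  (1B, 1-aligned); 1..2  a  (1B, 1-aligned); 2..3  g  (1B, 1-aligned); sizeof = 3, alignof = 1
0..4  x  (4B, 2-aligned)
4..11  cooldown  (7B, 1-aligned)
11..14  state  (3B, 1-aligned)
14..22  vy  (8B, 2-aligned)
22..30  vx  (8B, 2-aligned)

22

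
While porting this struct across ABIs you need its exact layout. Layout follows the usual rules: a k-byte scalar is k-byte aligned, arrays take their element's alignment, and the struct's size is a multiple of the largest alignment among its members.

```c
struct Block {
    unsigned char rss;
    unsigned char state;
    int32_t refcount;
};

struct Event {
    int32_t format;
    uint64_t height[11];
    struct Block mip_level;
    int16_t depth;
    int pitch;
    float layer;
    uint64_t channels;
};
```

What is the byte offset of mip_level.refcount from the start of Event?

100

Block: rss at 0 (size 1, align 1) → ends 1; state at 1 (size 1, align 1) → ends 2; pad 2 to align 4 for refcount; refcount at 4 (size 4, align 4) → ends 8; total 8 bytes, alignment 4
format at 0 (size 4, align 4) → ends 4
pad 4 to align 8 for height
height at 8 (size 88, align 8) → ends 96
mip_level at 96 (size 8, align 4) → ends 104
within Block: refcount at 4
96 + 4 = 100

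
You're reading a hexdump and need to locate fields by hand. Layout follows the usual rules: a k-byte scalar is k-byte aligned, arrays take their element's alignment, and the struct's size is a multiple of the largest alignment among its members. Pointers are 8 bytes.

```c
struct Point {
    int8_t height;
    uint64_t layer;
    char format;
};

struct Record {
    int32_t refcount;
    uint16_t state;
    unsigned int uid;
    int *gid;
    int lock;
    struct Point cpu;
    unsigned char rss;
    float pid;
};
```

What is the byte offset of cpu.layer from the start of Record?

Point: height at 0 (size 1, align 1) → ends 1; pad 7 to align 8 for layer; layer at 8 (size 8, align 8) → ends 16; format at 16 (size 1, align 1) → ends 17; tail pad 7 to reach multiple of 8; total 24 bytes, alignment 8
refcount at 0 (size 4, align 4) → ends 4
state at 4 (size 2, align 2) → ends 6
pad 2 to align 4 for uid
uid at 8 (size 4, align 4) → ends 12
pad 4 to align 8 for gid
gid at 16 (size 8, align 8) → ends 24
lock at 24 (size 4, align 4) → ends 28
pad 4 to align 8 for cpu
cpu at 32 (size 24, align 8) → ends 56
within Point: layer at 8
32 + 8 = 40

40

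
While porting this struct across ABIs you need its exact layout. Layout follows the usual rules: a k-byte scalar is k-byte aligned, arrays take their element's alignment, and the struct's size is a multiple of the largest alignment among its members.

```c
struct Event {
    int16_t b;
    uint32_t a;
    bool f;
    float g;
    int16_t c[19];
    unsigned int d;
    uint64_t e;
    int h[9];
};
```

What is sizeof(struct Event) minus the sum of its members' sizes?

15

@0: b [2B, align 2] → 2
+2 pad (align 4)
@4: a [4B, align 4] → 8
@8: f [1B, align 1] → 9
+3 pad (align 4)
@12: g [4B, align 4] → 16
@16: c [38B, align 2] → 54
+2 pad (align 4)
@56: d [4B, align 4] → 60
+4 pad (align 8)
@64: e [8B, align 8] → 72
@72: h [36B, align 4] → 108
+4 tail pad (align 8)
size 112, align 8
data bytes 97, size 112 → padding 15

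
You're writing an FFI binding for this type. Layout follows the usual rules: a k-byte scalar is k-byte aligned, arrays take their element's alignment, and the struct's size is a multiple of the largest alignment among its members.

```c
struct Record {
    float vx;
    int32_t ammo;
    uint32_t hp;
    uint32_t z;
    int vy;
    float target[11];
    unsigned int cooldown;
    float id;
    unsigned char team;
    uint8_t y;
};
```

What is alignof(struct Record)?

member alignments: vx=4, ammo=4, hp=4, z=4, vy=4, target=4, cooldown=4, id=4, team=1, y=1
max = 4

4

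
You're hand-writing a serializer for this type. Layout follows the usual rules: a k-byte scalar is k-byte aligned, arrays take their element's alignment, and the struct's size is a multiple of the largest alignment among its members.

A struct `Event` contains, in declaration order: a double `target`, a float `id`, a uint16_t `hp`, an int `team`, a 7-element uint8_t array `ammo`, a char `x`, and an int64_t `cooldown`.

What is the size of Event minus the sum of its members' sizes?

0..8  target  (8B, 8-aligned)
8..12  id  (4B, 4-aligned)
12..14  hp  (2B, 2-aligned)
14..16  -- padding (2B)
16..20  team  (4B, 4-aligned)
20..27  ammo  (7B, 1-aligned)
27..28  x  (1B, 1-aligned)
28..32  -- padding (4B)
32..40  cooldown  (8B, 8-aligned)
sizeof = 40, alignof = 8
data bytes 34, size 40 → padding 6

6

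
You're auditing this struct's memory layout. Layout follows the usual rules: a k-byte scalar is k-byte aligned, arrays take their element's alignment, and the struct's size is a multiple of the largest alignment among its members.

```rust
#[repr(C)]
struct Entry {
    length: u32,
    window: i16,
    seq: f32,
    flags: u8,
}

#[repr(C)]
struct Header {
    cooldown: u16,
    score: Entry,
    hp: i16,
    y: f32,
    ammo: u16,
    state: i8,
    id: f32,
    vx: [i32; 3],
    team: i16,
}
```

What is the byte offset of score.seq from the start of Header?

Entry: @0: length [4B, align 4] → 4; @4: window [2B, align 2] → 6; +2 pad (align 4); @8: seq [4B, align 4] → 12; @12: flags [1B, align 1] → 13; +3 tail pad (align 4); size 16, align 4
@0: cooldown [2B, align 2] → 2
+2 pad (align 4)
@4: score [16B, align 4] → 20
within Entry: seq at 8
4 + 8 = 12

12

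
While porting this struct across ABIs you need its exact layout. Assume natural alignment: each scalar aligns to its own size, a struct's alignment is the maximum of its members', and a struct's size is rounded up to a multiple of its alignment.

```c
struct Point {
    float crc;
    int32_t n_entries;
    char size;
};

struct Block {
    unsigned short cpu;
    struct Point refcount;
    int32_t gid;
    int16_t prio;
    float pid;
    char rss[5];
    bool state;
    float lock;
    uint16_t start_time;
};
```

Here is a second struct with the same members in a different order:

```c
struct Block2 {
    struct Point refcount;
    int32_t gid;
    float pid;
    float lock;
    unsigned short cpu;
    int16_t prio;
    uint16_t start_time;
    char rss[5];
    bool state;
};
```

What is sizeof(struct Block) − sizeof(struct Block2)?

Point: 0..4  crc  (4B, 4-aligned); 4..8  n_entries  (4B, 4-aligned); 8..9  size  (1B, 1-aligned); 9..12  -- tail padding (3B); sizeof = 12, alignof = 4
0..2  cpu  (2B, 2-aligned)
2..4  -- padding (2B)
4..16  refcount  (12B, 4-aligned)
16..20  gid  (4B, 4-aligned)
20..22  prio  (2B, 2-aligned)
22..24  -- padding (2B)
24..28  pid  (4B, 4-aligned)
28..33  rss  (5B, 1-aligned)
33..34  state  (1B, 1-aligned)
34..36  -- padding (2B)
36..40  lock  (4B, 4-aligned)
40..42  start_time  (2B, 2-aligned)
42..44  -- tail padding (2B)
sizeof = 44, alignof = 4
— Block2 —
0..12  refcount  (12B, 4-aligned)
12..16  gid  (4B, 4-aligned)
16..20  pid  (4B, 4-aligned)
20..24  lock  (4B, 4-aligned)
24..26  cpu  (2B, 2-aligned)
26..28  prio  (2B, 2-aligned)
28..30  start_time  (2B, 2-aligned)
30..35  rss  (5B, 1-aligned)
35..36  state  (1B, 1-aligned)
sizeof = 36, alignof = 4
44 − 36 = 8

8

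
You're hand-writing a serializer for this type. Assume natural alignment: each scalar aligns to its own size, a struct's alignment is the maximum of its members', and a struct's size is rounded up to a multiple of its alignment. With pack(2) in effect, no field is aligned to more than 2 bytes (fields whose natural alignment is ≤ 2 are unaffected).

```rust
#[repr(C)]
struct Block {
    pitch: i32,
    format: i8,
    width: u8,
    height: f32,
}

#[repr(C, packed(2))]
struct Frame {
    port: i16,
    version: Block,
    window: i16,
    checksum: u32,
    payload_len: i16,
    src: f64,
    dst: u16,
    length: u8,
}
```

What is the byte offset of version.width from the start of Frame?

7

Block: pitch at 0 (size 4, align 4) → ends 4; format at 4 (size 1, align 1) → ends 5; width at 5 (size 1, align 1) → ends 6; pad 2 to align 4 for height; height at 8 (size 4, align 4) → ends 12; total 12 bytes, alignment 4
port at 0 (size 2, align 2) → ends 2
version at 2 (size 12, align 2) → ends 14
within Block: width at 5
2 + 5 = 7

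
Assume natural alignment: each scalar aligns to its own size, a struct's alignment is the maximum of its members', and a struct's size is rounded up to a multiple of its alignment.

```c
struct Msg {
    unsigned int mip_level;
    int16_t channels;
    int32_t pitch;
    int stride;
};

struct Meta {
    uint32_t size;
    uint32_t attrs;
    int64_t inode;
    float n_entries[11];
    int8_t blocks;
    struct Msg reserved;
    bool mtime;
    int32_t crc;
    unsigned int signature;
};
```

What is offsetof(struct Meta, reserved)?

Msg: mip_level at 0 (size 4, align 4) → ends 4; channels at 4 (size 2, align 2) → ends 6; pad 2 to align 4 for pitch; pitch at 8 (size 4, align 4) → ends 12; stride at 12 (size 4, align 4) → ends 16; total 16 bytes, alignment 4
size at 0 (size 4, align 4) → ends 4
attrs at 4 (size 4, align 4) → ends 8
inode at 8 (size 8, align 8) → ends 16
n_entries at 16 (size 44, align 4) → ends 60
blocks at 60 (size 1, align 1) → ends 61
pad 3 to align 4 for reserved
reserved at 64 (size 16, align 4) → ends 80

64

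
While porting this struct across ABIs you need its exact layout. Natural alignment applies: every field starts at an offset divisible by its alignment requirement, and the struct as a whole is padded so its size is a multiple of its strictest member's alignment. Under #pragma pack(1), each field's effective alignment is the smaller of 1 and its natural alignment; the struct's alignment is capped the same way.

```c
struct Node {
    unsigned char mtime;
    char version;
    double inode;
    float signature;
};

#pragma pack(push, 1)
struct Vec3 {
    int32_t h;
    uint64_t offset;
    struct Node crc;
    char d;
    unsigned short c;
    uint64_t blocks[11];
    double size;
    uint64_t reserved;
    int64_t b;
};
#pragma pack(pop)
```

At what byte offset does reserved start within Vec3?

135

Node: 0..1  mtime  (1B, 1-aligned); 1..2  version  (1B, 1-aligned); 2..8  -- padding (6B); 8..16  inode  (8B, 8-aligned); 16..20  signature  (4B, 4-aligned); 20..24  -- tail padding (4B); sizeof = 24, alignof = 8
0..4  h  (4B, 1-aligned)
4..12  offset  (8B, 1-aligned)
12..36  crc  (24B, 1-aligned)
36..37  d  (1B, 1-aligned)
37..39  c  (2B, 1-aligned)
39..127  blocks  (88B, 1-aligned)
127..135  size  (8B, 1-aligned)
135..143  reserved  (8B, 1-aligned)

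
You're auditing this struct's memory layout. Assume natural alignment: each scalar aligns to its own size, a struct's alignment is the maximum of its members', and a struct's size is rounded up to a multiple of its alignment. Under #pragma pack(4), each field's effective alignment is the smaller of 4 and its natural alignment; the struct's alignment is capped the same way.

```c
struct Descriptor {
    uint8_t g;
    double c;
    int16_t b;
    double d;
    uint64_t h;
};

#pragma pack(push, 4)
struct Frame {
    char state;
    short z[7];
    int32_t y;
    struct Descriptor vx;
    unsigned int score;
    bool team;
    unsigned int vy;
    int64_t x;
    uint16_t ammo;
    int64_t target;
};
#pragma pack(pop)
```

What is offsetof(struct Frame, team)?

64

Descriptor: g at 0 (size 1, align 1) → ends 1; pad 7 to align 8 for c; c at 8 (size 8, align 8) → ends 16; b at 16 (size 2, align 2) → ends 18; pad 6 to align 8 for d; d at 24 (size 8, align 8) → ends 32; h at 32 (size 8, align 8) → ends 40; total 40 bytes, alignment 8
state at 0 (size 1, align 1) → ends 1
pad 1 to align 2 for z
z at 2 (size 14, align 2) → ends 16
y at 16 (size 4, align 4) → ends 20
vx at 20 (size 40, align 4) → ends 60
score at 60 (size 4, align 4) → ends 64
team at 64 (size 1, align 1) → ends 65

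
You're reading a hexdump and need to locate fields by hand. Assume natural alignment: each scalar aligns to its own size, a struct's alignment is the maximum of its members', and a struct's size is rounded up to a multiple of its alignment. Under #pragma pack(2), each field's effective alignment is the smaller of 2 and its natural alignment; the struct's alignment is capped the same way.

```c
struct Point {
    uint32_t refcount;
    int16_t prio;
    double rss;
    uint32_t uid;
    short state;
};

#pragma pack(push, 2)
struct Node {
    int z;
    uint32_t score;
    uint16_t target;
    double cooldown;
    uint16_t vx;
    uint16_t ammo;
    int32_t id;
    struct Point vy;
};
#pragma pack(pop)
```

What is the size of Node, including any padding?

Point: @0: refcount [4B, align 4] → 4; @4: prio [2B, align 2] → 6; +2 pad (align 8); @8: rss [8B, align 8] → 16; @16: uid [4B, align 4] → 20; @20: state [2B, align 2] → 22; +2 tail pad (align 8); size 24, align 8
@0: z [4B, align 2] → 4
@4: score [4B, align 2] → 8
@8: target [2B, align 2] → 10
@10: cooldown [8B, align 2] → 18
@18: vx [2B, align 2] → 20
@20: ammo [2B, align 2] → 22
@22: id [4B, align 2] → 26
@26: vy [24B, align 2] → 50
size 50, align 2

50 bytes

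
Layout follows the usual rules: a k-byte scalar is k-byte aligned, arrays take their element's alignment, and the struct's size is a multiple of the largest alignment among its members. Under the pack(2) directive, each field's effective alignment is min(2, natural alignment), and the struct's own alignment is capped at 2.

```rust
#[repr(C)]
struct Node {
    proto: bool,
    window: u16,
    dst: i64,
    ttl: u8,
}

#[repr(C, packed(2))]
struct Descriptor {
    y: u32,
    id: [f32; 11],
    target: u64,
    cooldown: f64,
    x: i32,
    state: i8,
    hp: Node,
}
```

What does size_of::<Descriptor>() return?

Node: 0..1  proto  (1B, 1-aligned); 1..2  -- padding (1B); 2..4  window  (2B, 2-aligned); 4..8  -- padding (4B); 8..16  dst  (8B, 8-aligned); 16..17  ttl  (1B, 1-aligned); 17..24  -- tail padding (7B); sizeof = 24, alignof = 8
0..4  y  (4B, 2-aligned)
4..48  id  (44B, 2-aligned)
48..56  target  (8B, 2-aligned)
56..64  cooldown  (8B, 2-aligned)
64..68  x  (4B, 2-aligned)
68..69  state  (1B, 1-aligned)
69..70  -- padding (1B)
70..94  hp  (24B, 2-aligned)
sizeof = 94, alignof = 2

94 bytes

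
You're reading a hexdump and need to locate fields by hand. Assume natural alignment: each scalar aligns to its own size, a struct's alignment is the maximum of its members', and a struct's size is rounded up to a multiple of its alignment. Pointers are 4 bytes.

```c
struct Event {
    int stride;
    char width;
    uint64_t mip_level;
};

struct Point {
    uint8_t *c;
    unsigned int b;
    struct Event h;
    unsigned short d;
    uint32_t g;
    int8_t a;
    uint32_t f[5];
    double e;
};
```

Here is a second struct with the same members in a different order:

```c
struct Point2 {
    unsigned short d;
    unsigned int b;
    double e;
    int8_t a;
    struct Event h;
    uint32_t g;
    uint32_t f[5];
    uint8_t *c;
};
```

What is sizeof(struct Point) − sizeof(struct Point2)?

-8

Event: 0..4  stride  (4B, 4-aligned); 4..5  width  (1B, 1-aligned); 5..8  -- padding (3B); 8..16  mip_level  (8B, 8-aligned); sizeof = 16, alignof = 8
0..4  c  (4B, 4-aligned)
4..8  b  (4B, 4-aligned)
8..24  h  (16B, 8-aligned)
24..26  d  (2B, 2-aligned)
26..28  -- padding (2B)
28..32  g  (4B, 4-aligned)
32..33  a  (1B, 1-aligned)
33..36  -- padding (3B)
36..56  f  (20B, 4-aligned)
56..64  e  (8B, 8-aligned)
sizeof = 64, alignof = 8
— Point2 —
0..2  d  (2B, 2-aligned)
2..4  -- padding (2B)
4..8  b  (4B, 4-aligned)
8..16  e  (8B, 8-aligned)
16..17  a  (1B, 1-aligned)
17..24  -- padding (7B)
24..40  h  (16B, 8-aligned)
40..44  g  (4B, 4-aligned)
44..64  f  (20B, 4-aligned)
64..68  c  (4B, 4-aligned)
68..72  -- tail padding (4B)
sizeof = 72, alignof = 8
64 − 72 = -8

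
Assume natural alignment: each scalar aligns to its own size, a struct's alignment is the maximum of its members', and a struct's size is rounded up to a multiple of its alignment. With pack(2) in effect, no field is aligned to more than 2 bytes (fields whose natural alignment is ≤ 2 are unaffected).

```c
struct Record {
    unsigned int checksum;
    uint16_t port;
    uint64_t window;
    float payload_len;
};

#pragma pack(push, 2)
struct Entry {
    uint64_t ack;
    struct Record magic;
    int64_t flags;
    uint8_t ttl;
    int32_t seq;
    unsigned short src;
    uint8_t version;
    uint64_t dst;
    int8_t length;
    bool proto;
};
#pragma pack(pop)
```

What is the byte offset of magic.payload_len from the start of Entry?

Record: checksum at 0 (size 4, align 4) → ends 4; port at 4 (size 2, align 2) → ends 6; pad 2 to align 8 for window; window at 8 (size 8, align 8) → ends 16; payload_len at 16 (size 4, align 4) → ends 20; tail pad 4 to reach multiple of 8; total 24 bytes, alignment 8
ack at 0 (size 8, align 2) → ends 8
magic at 8 (size 24, align 2) → ends 32
within Record: payload_len at 16
8 + 16 = 24

24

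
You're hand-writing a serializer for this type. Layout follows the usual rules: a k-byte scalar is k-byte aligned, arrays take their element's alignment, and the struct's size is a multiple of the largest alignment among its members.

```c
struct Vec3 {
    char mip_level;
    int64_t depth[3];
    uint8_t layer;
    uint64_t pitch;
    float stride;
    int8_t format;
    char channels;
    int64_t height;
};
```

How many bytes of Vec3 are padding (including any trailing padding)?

mip_level at 0 (size 1, align 1) → ends 1
pad 7 to align 8 for depth
depth at 8 (size 24, align 8) → ends 32
layer at 32 (size 1, align 1) → ends 33
pad 7 to align 8 for pitch
pitch at 40 (size 8, align 8) → ends 48
stride at 48 (size 4, align 4) → ends 52
format at 52 (size 1, align 1) → ends 53
channels at 53 (size 1, align 1) → ends 54
pad 2 to align 8 for height
height at 56 (size 8, align 8) → ends 64
total 64 bytes, alignment 8
data bytes 48, size 64 → padding 16

16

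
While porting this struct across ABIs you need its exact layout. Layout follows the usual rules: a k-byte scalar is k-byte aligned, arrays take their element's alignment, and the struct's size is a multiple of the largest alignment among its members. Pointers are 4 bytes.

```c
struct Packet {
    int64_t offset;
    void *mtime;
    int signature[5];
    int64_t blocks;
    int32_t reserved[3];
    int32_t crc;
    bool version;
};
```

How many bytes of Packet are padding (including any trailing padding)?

7

@0: offset [8B, align 8] → 8
@8: mtime [4B, align 4] → 12
@12: signature [20B, align 4] → 32
@32: blocks [8B, align 8] → 40
@40: reserved [12B, align 4] → 52
@52: crc [4B, align 4] → 56
@56: version [1B, align 1] → 57
+7 tail pad (align 8)
size 64, align 8
data bytes 57, size 64 → padding 7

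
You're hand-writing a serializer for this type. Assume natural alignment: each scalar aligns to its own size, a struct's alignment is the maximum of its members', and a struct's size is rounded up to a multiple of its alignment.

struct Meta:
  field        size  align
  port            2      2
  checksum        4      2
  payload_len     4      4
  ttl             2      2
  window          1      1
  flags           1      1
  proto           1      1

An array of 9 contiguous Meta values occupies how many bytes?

180

0..2  port  (2B, 2-aligned)
2..6  checksum  (4B, 2-aligned)
6..8  -- padding (2B)
8..12  payload_len  (4B, 4-aligned)
12..14  ttl  (2B, 2-aligned)
14..15  window  (1B, 1-aligned)
15..16  flags  (1B, 1-aligned)
16..17  proto  (1B, 1-aligned)
17..20  -- tail padding (3B)
sizeof = 20, alignof = 4
array of 9: 9 × 20 = 180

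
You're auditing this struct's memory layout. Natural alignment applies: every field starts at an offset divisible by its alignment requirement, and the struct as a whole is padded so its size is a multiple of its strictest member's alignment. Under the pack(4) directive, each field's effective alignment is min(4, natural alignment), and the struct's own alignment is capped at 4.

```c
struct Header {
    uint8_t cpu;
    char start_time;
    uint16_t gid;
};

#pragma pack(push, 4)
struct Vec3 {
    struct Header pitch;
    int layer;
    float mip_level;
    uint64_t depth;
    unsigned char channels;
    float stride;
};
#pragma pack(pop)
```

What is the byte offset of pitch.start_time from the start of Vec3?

Header: @0: cpu [1B, align 1] → 1; @1: start_time [1B, align 1] → 2; @2: gid [2B, align 2] → 4; size 4, align 2
@0: pitch [4B, align 2] → 4
within Header: start_time at 1
0 + 1 = 1

1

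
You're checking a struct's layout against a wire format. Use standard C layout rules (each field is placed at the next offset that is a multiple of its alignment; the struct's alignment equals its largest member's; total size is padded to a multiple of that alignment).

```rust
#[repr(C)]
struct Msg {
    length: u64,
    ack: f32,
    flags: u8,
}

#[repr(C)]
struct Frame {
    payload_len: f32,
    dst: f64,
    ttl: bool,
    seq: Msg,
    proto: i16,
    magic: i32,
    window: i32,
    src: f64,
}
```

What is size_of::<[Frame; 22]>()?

1408

Msg: length at 0 (size 8, align 8) → ends 8; ack at 8 (size 4, align 4) → ends 12; flags at 12 (size 1, align 1) → ends 13; tail pad 3 to reach multiple of 8; total 16 bytes, alignment 8
payload_len at 0 (size 4, align 4) → ends 4
pad 4 to align 8 for dst
dst at 8 (size 8, align 8) → ends 16
ttl at 16 (size 1, align 1) → ends 17
pad 7 to align 8 for seq
seq at 24 (size 16, align 8) → ends 40
proto at 40 (size 2, align 2) → ends 42
pad 2 to align 4 for magic
magic at 44 (size 4, align 4) → ends 48
window at 48 (size 4, align 4) → ends 52
pad 4 to align 8 for src
src at 56 (size 8, align 8) → ends 64
total 64 bytes, alignment 8
array of 22: 22 × 64 = 1408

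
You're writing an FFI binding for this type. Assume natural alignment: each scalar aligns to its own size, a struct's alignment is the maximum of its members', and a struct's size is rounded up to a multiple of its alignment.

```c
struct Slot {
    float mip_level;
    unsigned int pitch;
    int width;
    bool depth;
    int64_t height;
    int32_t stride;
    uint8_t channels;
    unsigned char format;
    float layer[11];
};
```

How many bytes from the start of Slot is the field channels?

28

mip_level at 0 (size 4, align 4) → ends 4
pitch at 4 (size 4, align 4) → ends 8
width at 8 (size 4, align 4) → ends 12
depth at 12 (size 1, align 1) → ends 13
pad 3 to align 8 for height
height at 16 (size 8, align 8) → ends 24
stride at 24 (size 4, align 4) → ends 28
channels at 28 (size 1, align 1) → ends 29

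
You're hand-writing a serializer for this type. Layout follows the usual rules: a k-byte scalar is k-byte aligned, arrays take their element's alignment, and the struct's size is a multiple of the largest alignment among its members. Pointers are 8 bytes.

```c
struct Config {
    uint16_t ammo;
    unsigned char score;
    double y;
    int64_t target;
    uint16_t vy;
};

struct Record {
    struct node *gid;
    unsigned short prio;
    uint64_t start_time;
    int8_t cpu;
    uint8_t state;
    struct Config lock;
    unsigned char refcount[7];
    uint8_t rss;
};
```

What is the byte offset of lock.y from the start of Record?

40

Config: @0: ammo [2B, align 2] → 2; @2: score [1B, align 1] → 3; +5 pad (align 8); @8: y [8B, align 8] → 16; @16: target [8B, align 8] → 24; @24: vy [2B, align 2] → 26; +6 tail pad (align 8); size 32, align 8
@0: gid [8B, align 8] → 8
@8: prio [2B, align 2] → 10
+6 pad (align 8)
@16: start_time [8B, align 8] → 24
@24: cpu [1B, align 1] → 25
@25: state [1B, align 1] → 26
+6 pad (align 8)
@32: lock [32B, align 8] → 64
within Config: y at 8
32 + 8 = 40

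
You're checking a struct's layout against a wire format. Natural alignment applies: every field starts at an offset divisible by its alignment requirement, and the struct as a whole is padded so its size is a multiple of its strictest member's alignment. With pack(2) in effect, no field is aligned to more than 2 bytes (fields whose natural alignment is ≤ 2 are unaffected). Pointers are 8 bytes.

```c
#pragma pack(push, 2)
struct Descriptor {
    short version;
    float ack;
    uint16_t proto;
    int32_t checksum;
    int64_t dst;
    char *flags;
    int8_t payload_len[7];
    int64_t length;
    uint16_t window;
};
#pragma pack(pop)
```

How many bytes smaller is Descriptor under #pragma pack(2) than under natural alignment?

natural layout:
  @0: version [2B, align 2] → 2
  +2 pad (align 4)
  @4: ack [4B, align 4] → 8
  @8: proto [2B, align 2] → 10
  +2 pad (align 4)
  @12: checksum [4B, align 4] → 16
  @16: dst [8B, align 8] → 24
  @24: flags [8B, align 8] → 32
  @32: payload_len [7B, align 1] → 39
  +1 pad (align 8)
  @40: length [8B, align 8] → 48
  @48: window [2B, align 2] → 50
  +6 tail pad (align 8)
  size 56, align 8
packed(2) layout:
  @0: version [2B, align 2] → 2
  @2: ack [4B, align 2] → 6
  @6: proto [2B, align 2] → 8
  @8: checksum [4B, align 2] → 12
  @12: dst [8B, align 2] → 20
  @20: flags [8B, align 2] → 28
  @28: payload_len [7B, align 1] → 35
  +1 pad (align 2)
  @36: length [8B, align 2] → 44
  @44: window [2B, align 2] → 46
  size 46, align 2
56 − 46 = 10

10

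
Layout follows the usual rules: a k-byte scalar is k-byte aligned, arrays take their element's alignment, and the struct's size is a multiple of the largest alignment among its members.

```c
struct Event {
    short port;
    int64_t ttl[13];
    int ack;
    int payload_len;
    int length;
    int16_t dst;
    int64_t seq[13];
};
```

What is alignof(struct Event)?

member alignments: port=2, ttl=8, ack=4, payload_len=4, length=4, dst=2, seq=8
max = 8

8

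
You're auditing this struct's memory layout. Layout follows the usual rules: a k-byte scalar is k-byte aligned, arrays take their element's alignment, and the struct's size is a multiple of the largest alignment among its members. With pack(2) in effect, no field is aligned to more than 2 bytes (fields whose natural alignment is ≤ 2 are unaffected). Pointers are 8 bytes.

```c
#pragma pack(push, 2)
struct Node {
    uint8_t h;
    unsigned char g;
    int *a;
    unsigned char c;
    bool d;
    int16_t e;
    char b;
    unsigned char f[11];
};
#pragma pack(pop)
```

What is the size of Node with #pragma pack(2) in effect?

26

h at 0 (size 1, align 1) → ends 1
g at 1 (size 1, align 1) → ends 2
a at 2 (size 8, align 2) → ends 10
c at 10 (size 1, align 1) → ends 11
d at 11 (size 1, align 1) → ends 12
e at 12 (size 2, align 2) → ends 14
b at 14 (size 1, align 1) → ends 15
f at 15 (size 11, align 1) → ends 26
total 26 bytes, alignment 2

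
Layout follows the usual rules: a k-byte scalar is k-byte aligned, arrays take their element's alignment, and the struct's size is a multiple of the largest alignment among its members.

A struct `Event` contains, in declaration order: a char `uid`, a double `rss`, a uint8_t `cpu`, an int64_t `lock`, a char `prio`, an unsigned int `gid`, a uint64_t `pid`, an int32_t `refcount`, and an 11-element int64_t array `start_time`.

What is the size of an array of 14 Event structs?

2016

uid at 0 (size 1, align 1) → ends 1
pad 7 to align 8 for rss
rss at 8 (size 8, align 8) → ends 16
cpu at 16 (size 1, align 1) → ends 17
pad 7 to align 8 for lock
lock at 24 (size 8, align 8) → ends 32
prio at 32 (size 1, align 1) → ends 33
pad 3 to align 4 for gid
gid at 36 (size 4, align 4) → ends 40
pid at 40 (size 8, align 8) → ends 48
refcount at 48 (size 4, align 4) → ends 52
pad 4 to align 8 for start_time
start_time at 56 (size 88, align 8) → ends 144
total 144 bytes, alignment 8
array of 14: 14 × 144 = 2016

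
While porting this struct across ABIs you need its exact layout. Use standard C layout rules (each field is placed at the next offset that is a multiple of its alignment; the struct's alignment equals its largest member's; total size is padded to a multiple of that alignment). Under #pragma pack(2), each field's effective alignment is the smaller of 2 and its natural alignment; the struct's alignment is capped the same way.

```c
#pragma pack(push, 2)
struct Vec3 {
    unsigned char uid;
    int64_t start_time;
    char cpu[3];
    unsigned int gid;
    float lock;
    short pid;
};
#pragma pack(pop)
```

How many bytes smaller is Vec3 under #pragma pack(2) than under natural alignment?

natural layout:
  @0: uid [1B, align 1] → 1
  +7 pad (align 8)
  @8: start_time [8B, align 8] → 16
  @16: cpu [3B, align 1] → 19
  +1 pad (align 4)
  @20: gid [4B, align 4] → 24
  @24: lock [4B, align 4] → 28
  @28: pid [2B, align 2] → 30
  +2 tail pad (align 8)
  size 32, align 8
packed(2) layout:
  @0: uid [1B, align 1] → 1
  +1 pad (align 2)
  @2: start_time [8B, align 2] → 10
  @10: cpu [3B, align 1] → 13
  +1 pad (align 2)
  @14: gid [4B, align 2] → 18
  @18: lock [4B, align 2] → 22
  @22: pid [2B, align 2] → 24
  size 24, align 2
32 − 24 = 8

8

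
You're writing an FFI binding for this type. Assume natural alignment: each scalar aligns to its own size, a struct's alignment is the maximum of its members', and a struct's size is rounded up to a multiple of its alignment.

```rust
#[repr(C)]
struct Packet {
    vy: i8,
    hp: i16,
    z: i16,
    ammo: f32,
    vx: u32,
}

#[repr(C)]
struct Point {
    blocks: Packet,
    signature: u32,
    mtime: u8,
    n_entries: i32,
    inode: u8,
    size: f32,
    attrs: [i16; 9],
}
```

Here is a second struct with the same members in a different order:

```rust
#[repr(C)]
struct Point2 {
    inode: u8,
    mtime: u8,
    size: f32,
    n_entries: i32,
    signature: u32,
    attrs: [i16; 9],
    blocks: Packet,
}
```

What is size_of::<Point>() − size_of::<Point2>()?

4

Packet: vy at 0 (size 1, align 1) → ends 1; pad 1 to align 2 for hp; hp at 2 (size 2, align 2) → ends 4; z at 4 (size 2, align 2) → ends 6; pad 2 to align 4 for ammo; ammo at 8 (size 4, align 4) → ends 12; vx at 12 (size 4, align 4) → ends 16; total 16 bytes, alignment 4
blocks at 0 (size 16, align 4) → ends 16
signature at 16 (size 4, align 4) → ends 20
mtime at 20 (size 1, align 1) → ends 21
pad 3 to align 4 for n_entries
n_entries at 24 (size 4, align 4) → ends 28
inode at 28 (size 1, align 1) → ends 29
pad 3 to align 4 for size
size at 32 (size 4, align 4) → ends 36
attrs at 36 (size 18, align 2) → ends 54
tail pad 2 to reach multiple of 4
total 56 bytes, alignment 4
— Point2 —
inode at 0 (size 1, align 1) → ends 1
mtime at 1 (size 1, align 1) → ends 2
pad 2 to align 4 for size
size at 4 (size 4, align 4) → ends 8
n_entries at 8 (size 4, align 4) → ends 12
signature at 12 (size 4, align 4) → ends 16
attrs at 16 (size 18, align 2) → ends 34
pad 2 to align 4 for blocks
blocks at 36 (size 16, align 4) → ends 52
total 52 bytes, alignment 4
56 − 52 = 4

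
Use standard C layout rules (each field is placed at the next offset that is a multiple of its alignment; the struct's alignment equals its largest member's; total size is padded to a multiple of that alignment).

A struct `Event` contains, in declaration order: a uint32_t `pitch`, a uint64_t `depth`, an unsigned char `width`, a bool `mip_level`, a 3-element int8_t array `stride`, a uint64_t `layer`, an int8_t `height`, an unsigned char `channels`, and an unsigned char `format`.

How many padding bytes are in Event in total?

12

pitch at 0 (size 4, align 4) → ends 4
pad 4 to align 8 for depth
depth at 8 (size 8, align 8) → ends 16
width at 16 (size 1, align 1) → ends 17
mip_level at 17 (size 1, align 1) → ends 18
stride at 18 (size 3, align 1) → ends 21
pad 3 to align 8 for layer
layer at 24 (size 8, align 8) → ends 32
height at 32 (size 1, align 1) → ends 33
channels at 33 (size 1, align 1) → ends 34
format at 34 (size 1, align 1) → ends 35
tail pad 5 to reach multiple of 8
total 40 bytes, alignment 8
data bytes 28, size 40 → padding 12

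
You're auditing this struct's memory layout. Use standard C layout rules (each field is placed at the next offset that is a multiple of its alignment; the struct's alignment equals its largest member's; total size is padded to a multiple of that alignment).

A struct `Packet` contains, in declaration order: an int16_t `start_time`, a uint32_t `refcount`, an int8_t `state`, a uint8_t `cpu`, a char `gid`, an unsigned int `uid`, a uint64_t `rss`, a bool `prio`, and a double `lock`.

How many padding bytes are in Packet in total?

0..2  start_time  (2B, 2-aligned)
2..4  -- padding (2B)
4..8  refcount  (4B, 4-aligned)
8..9  state  (1B, 1-aligned)
9..10  cpu  (1B, 1-aligned)
10..11  gid  (1B, 1-aligned)
11..12  -- padding (1B)
12..16  uid  (4B, 4-aligned)
16..24  rss  (8B, 8-aligned)
24..25  prio  (1B, 1-aligned)
25..32  -- padding (7B)
32..40  lock  (8B, 8-aligned)
sizeof = 40, alignof = 8
data bytes 30, size 40 → padding 10

10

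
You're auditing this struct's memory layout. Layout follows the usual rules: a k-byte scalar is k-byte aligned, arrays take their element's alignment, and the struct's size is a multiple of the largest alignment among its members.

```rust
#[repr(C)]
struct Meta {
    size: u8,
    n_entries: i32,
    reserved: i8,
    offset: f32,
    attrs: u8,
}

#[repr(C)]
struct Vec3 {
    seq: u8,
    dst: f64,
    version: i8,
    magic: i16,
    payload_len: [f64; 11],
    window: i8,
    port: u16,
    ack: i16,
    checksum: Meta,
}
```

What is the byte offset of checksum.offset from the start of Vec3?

132

Meta: @0: size [1B, align 1] → 1; +3 pad (align 4); @4: n_entries [4B, align 4] → 8; @8: reserved [1B, align 1] → 9; +3 pad (align 4); @12: offset [4B, align 4] → 16; @16: attrs [1B, align 1] → 17; +3 tail pad (align 4); size 20, align 4
@0: seq [1B, align 1] → 1
+7 pad (align 8)
@8: dst [8B, align 8] → 16
@16: version [1B, align 1] → 17
+1 pad (align 2)
@18: magic [2B, align 2] → 20
+4 pad (align 8)
@24: payload_len [88B, align 8] → 112
@112: window [1B, align 1] → 113
+1 pad (align 2)
@114: port [2B, align 2] → 116
@116: ack [2B, align 2] → 118
+2 pad (align 4)
@120: checksum [20B, align 4] → 140
within Meta: offset at 12
120 + 12 = 132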